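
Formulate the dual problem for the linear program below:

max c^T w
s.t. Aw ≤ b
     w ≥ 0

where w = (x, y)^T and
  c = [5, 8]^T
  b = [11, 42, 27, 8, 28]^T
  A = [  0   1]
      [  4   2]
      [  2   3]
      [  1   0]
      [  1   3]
Minimize: z = 11y1 + 42y2 + 27y3 + 8y4 + 28y5

Subject to:
  C1: -4y2 - 2y3 - y4 - y5 ≤ -5
  C2: -y1 - 2y2 - 3y3 - 3y5 ≤ -8
  y1, y2, y3, y4, y5 ≥ 0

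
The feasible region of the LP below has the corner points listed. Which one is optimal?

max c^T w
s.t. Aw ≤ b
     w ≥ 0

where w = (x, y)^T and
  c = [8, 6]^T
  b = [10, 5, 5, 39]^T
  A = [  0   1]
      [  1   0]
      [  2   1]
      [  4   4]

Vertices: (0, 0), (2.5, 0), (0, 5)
(0, 5) with z = 30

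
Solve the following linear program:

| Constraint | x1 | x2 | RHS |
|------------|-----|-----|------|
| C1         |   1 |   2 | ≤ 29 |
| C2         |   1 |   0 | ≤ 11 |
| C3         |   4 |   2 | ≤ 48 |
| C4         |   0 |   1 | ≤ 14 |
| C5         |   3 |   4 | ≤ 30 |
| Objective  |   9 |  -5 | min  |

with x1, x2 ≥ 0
x1 = 0, x2 = 7.5, z = -37.5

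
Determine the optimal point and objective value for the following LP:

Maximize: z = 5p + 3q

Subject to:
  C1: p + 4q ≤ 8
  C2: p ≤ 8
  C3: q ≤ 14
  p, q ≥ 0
Each vertex is the intersection of two constraint boundaries that also satisfies all remaining constraints:
  p = 0 and q = 0 → (0, 0)
  p + 4q = 8 and p = 8 → (8, 0)
  p + 4q = 8 and p = 0 → (0, 2)

Evaluating z = 5p + 3q at each vertex:
  (0, 0): z = 0
  (8, 0): z = 40
  (0, 2): z = 6

The maximum is at (8, 0) with z = 40.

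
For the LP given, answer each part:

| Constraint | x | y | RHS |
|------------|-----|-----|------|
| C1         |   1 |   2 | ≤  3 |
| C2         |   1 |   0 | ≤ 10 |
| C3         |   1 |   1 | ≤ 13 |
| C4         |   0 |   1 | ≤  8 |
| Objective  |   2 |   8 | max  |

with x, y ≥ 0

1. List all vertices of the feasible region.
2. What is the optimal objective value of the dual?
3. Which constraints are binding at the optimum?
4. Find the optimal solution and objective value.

1. (0, 0), (3, 0), (0, 1.5)
2. 12 (by strong duality, equal to the primal optimum)
3. C1, x ≥ 0
4. x = 0, y = 1.5, z = 12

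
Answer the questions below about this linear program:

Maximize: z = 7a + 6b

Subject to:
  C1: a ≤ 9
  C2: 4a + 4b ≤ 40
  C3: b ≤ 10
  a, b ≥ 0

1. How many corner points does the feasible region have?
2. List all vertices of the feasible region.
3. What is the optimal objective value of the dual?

1. 4
2. (0, 0), (9, 0), (9, 1), (0, 10)
3. 69 (by strong duality, equal to the primal optimum)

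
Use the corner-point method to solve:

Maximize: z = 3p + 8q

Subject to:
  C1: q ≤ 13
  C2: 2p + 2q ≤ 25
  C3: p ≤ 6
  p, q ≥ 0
p = 0, q = 12.5, z = 100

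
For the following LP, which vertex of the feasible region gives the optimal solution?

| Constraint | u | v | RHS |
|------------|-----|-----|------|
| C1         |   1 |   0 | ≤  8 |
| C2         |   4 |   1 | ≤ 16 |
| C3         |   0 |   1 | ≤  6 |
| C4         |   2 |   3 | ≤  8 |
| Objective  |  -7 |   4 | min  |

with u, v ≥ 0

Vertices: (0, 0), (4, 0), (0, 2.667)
(4, 0) with z = -28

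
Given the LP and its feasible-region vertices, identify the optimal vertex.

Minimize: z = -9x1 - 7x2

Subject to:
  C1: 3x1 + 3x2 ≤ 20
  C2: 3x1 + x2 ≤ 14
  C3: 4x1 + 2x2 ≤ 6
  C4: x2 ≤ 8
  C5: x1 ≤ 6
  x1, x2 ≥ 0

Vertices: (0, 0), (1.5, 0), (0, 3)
(0, 3) with z = -21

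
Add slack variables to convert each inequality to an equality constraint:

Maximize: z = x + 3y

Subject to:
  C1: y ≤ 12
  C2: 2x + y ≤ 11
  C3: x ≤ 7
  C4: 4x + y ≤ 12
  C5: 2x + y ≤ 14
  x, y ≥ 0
max z = x + 3y

s.t.
  y + s1 = 12
  2x + y + s2 = 11
  x + s3 = 7
  4x + y + s4 = 12
  2x + y + s5 = 14
  x, y, s1, s2, s3, s4, s5 ≥ 0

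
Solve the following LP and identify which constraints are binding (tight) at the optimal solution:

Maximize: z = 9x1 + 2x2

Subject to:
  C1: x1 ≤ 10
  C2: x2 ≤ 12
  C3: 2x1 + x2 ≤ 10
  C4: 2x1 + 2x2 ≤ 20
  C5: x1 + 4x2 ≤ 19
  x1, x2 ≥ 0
Optimal: x1 = 5, x2 = 0
Slack at optimum:
  C1: slack = 5
  C2: slack = 12
  C3: slack = 0 (binding)
  C4: slack = 10
  C5: slack = 14
  x1 ≥ 0: x1 = 5
  x2 ≥ 0: x2 = 0 (binding)
Binding constraints: C3, x2 ≥ 0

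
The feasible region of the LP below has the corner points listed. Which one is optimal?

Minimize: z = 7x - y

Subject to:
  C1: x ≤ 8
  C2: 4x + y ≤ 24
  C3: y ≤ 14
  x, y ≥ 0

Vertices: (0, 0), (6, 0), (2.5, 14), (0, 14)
Evaluating z = 7x - y at each vertex:
  (0, 0): z = 0
  (6, 0): z = 42
  (2.5, 14): z = 3.5
  (0, 14): z = -14

The smallest value is z = -14, attained at (0, 14).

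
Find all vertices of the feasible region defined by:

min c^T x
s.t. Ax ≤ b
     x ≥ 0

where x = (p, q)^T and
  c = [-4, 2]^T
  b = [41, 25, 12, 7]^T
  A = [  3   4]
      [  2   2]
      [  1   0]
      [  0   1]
Each vertex is the intersection of two constraint boundaries that also satisfies all remaining constraints:
  p = 0 and q = 0 → (0, 0)
  p = 12 and q = 0 → (12, 0)
  2p + 2q = 25 and p = 12 → (12, 0.5)
  3p + 4q = 41 and 2p + 2q = 25 → (9, 3.5)
  3p + 4q = 41 and q = 7 → (4.333, 7)
  q = 7 and p = 0 → (0, 7)

Vertices: (0, 0), (12, 0), (12, 0.5), (9, 3.5), (4.333, 7), (0, 7)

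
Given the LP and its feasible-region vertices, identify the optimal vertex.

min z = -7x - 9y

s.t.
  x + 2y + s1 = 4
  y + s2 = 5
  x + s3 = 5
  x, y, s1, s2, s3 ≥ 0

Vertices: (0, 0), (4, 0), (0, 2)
Evaluating z = -7x - 9y at each vertex:
  (0, 0): z = 0
  (4, 0): z = -28
  (0, 2): z = -18

The smallest value is z = -28, attained at (4, 0).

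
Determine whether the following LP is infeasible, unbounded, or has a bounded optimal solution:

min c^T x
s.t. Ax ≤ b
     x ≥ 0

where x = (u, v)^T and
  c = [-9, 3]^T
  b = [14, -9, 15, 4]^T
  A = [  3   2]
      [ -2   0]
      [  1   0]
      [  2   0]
One constraint requires 2u ≤ 4, while the constraint -2u ≤ -9 is equivalent to 2u ≥ 9. Together they would need 9 ≤ 2u ≤ 4, which is impossible since 9 > 4. No point satisfies all constraints.

Infeasible — the constraint set is empty.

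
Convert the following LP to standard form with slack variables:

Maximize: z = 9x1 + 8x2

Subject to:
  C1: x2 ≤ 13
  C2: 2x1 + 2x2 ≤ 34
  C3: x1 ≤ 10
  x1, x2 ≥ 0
max z = 9x1 + 8x2

s.t.
  x2 + s1 = 13
  2x1 + 2x2 + s2 = 34
  x1 + s3 = 10
  x1, x2, s1, s2, s3 ≥ 0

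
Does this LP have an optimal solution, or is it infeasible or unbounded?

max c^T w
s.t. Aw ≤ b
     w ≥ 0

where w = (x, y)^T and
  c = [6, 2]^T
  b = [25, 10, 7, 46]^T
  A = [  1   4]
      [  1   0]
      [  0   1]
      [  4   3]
The point (10, 2) satisfies every constraint, so the LP is feasible; the constraints give x ≤ 10 and y ≤ 7, which with x, y ≥ 0 keep the feasible region inside a bounded box. A feasible, bounded LP attains a finite optimum at a vertex.

Evaluating z = 6x + 2y at each vertex:
  (0, 0): z = 0
  (10, 0): z = 60
  (10, 2): z = 64
  (8.385, 4.154): z = 58.62
  (0, 6.25): z = 12.5

The LP has an optimal solution: (10, 2) with z = 64.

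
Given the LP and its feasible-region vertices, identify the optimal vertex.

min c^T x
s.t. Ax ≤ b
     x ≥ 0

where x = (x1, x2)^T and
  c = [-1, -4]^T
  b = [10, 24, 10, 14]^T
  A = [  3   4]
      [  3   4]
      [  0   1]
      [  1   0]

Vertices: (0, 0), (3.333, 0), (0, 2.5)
Evaluating z = -x1 - 4x2 at each vertex:
  (0, 0): z = 0
  (3.333, 0): z = -3.333
  (0, 2.5): z = -10

The smallest value is z = -10, attained at (0, 2.5).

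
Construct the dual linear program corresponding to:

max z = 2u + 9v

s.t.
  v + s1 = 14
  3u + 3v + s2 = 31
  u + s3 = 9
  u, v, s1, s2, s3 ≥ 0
Minimize: z = 14y1 + 31y2 + 9y3

Subject to:
  C1: -3y2 - y3 ≤ -2
  C2: -y1 - 3y2 ≤ -9
  y1, y2, y3 ≥ 0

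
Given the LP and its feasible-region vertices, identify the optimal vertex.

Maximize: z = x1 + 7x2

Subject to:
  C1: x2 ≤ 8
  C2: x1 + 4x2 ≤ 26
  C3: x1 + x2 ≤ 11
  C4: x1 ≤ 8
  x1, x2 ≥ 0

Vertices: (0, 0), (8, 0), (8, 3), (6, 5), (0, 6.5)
Evaluating z = x1 + 7x2 at each vertex:
  (0, 0): z = 0
  (8, 0): z = 8
  (8, 3): z = 29
  (6, 5): z = 41
  (0, 6.5): z = 45.5

The largest value is z = 45.5, attained at (0, 6.5).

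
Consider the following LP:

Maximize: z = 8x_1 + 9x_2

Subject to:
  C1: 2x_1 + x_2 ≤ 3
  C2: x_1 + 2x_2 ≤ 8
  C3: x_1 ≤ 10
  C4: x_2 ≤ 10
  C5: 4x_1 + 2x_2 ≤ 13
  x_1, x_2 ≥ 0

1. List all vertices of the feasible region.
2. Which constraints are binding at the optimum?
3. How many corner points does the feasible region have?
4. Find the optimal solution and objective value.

1. (0, 0), (1.5, 0), (0, 3)
2. C1, x_1 ≥ 0
3. 3
4. x_1 = 0, x_2 = 3, z = 27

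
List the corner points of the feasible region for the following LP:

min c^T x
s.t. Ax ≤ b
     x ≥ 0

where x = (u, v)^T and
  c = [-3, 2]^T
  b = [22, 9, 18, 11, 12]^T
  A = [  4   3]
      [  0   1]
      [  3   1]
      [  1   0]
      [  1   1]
Each vertex is the intersection of two constraint boundaries that also satisfies all remaining constraints:
  u = 0 and v = 0 → (0, 0)
  4u + 3v = 22 and v = 0 → (5.5, 0)
  4u + 3v = 22 and u = 0 → (0, 7.333)

Vertices: (0, 0), (5.5, 0), (0, 7.333)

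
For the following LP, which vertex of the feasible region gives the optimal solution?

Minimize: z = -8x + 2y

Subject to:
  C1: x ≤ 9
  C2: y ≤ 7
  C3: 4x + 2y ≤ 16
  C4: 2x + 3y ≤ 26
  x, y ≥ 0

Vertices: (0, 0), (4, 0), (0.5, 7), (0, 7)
Evaluating z = -8x + 2y at each vertex:
  (0, 0): z = 0
  (4, 0): z = -32
  (0.5, 7): z = 10
  (0, 7): z = 14

The smallest value is z = -32, attained at (4, 0).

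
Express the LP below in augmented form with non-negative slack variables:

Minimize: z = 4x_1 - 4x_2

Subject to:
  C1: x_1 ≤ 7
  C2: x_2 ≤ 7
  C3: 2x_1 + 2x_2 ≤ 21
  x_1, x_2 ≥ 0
min z = 4x_1 - 4x_2

s.t.
  x_1 + s1 = 7
  x_2 + s2 = 7
  2x_1 + 2x_2 + s3 = 21
  x_1, x_2, s1, s2, s3 ≥ 0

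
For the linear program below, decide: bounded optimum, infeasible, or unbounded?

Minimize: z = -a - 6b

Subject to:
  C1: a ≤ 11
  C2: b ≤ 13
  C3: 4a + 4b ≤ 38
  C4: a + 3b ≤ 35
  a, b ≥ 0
The point (0, 9.5) satisfies every constraint, so the LP is feasible; the constraints give a ≤ 11 and b ≤ 13, which with a, b ≥ 0 keep the feasible region inside a bounded box. A feasible, bounded LP attains a finite optimum at a vertex.

Feasible with finite optimum z* = -57 at (0, 9.5).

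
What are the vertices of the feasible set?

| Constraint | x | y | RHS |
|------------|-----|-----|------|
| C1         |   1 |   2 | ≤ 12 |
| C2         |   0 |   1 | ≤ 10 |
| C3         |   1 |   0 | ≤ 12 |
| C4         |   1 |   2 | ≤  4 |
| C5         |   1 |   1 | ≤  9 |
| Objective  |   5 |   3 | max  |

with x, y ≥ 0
Each vertex is the intersection of two constraint boundaries that also satisfies all remaining constraints:
  x = 0 and y = 0 → (0, 0)
  x + 2y = 4 and y = 0 → (4, 0)
  x + 2y = 4 and x = 0 → (0, 2)

Vertices: (0, 0), (4, 0), (0, 2)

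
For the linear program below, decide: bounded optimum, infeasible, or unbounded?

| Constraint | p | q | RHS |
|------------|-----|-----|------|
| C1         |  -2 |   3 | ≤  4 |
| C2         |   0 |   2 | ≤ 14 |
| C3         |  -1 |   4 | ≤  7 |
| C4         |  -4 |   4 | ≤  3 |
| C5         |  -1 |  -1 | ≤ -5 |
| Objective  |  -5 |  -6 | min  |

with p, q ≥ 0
Feasible point: (3, 2) satisfies every constraint, so the LP is feasible.
Direction d = (1, 0): for each constraint row a, a·d ≤ 0 —
  (-2)(1) + (3)(0) = -2 ≤ 0
  (0)(1) + (2)(0) = 0 ≤ 0
  (-1)(1) + (4)(0) = -1 ≤ 0
  (-4)(1) + (4)(0) = -4 ≤ 0
  (-1)(1) + (-1)(0) = -1 ≤ 0
and d ≥ 0, so (3, 2) + t·d stays feasible for every t ≥ 0. Along this ray z = -5p - 6q changes by -5 per unit t, so z → −∞.

Unbounded: there is a feasible ray along which z → −∞.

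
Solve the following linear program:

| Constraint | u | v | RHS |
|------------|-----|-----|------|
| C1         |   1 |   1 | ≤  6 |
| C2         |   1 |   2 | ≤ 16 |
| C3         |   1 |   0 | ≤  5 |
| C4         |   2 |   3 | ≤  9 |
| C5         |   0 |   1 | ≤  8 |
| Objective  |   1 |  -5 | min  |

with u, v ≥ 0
Each vertex is the intersection of two constraint boundaries that also satisfies all remaining constraints:
  u = 0 and v = 0 → (0, 0)
  2u + 3v = 9 and v = 0 → (4.5, 0)
  2u + 3v = 9 and u = 0 → (0, 3)

Evaluating z = u - 5v at each vertex:
  (0, 0): z = 0
  (4.5, 0): z = 4.5
  (0, 3): z = -15

The minimum is at (0, 3) with z = -15.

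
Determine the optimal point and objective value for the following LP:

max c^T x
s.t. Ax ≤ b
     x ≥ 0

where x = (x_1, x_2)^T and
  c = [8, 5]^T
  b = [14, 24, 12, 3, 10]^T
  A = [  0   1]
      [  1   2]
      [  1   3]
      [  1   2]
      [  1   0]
Each vertex is the intersection of two constraint boundaries that also satisfies all remaining constraints:
  x_1 = 0 and x_2 = 0 → (0, 0)
  x_1 + 2x_2 = 3 and x_2 = 0 → (3, 0)
  x_1 + 2x_2 = 3 and x_1 = 0 → (0, 1.5)

Evaluating z = 8x_1 + 5x_2 at each vertex:
  (0, 0): z = 0
  (3, 0): z = 24
  (0, 1.5): z = 7.5

The maximum is at (3, 0) with z = 24.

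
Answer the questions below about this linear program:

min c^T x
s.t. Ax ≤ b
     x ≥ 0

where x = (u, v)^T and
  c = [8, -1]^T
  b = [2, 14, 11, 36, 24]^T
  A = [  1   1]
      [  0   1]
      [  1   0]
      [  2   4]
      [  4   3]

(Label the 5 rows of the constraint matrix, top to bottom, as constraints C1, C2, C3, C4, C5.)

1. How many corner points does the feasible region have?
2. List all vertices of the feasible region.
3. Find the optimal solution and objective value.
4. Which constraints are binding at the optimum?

1. 3
2. (0, 0), (2, 0), (0, 2)
3. u = 0, v = 2, z = -2
4. C1, u ≥ 0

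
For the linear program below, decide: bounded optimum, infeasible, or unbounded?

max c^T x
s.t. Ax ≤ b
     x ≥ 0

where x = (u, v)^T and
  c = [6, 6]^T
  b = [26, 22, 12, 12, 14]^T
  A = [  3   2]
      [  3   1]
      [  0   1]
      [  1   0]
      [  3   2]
The point (0, 7) satisfies every constraint, so the LP is feasible; the constraints give u ≤ 12 and v ≤ 12, which with u, v ≥ 0 keep the feasible region inside a bounded box. A feasible, bounded LP attains a finite optimum at a vertex.

Feasible with finite optimum z* = 42 at (0, 7).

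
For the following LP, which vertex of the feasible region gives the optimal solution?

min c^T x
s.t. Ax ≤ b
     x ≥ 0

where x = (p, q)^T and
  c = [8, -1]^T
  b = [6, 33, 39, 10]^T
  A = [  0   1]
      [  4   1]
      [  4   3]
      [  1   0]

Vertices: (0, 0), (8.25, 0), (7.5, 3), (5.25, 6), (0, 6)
Evaluating z = 8p - q at each vertex:
  (0, 0): z = 0
  (8.25, 0): z = 66
  (7.5, 3): z = 57
  (5.25, 6): z = 36
  (0, 6): z = -6

The smallest value is z = -6, attained at (0, 6).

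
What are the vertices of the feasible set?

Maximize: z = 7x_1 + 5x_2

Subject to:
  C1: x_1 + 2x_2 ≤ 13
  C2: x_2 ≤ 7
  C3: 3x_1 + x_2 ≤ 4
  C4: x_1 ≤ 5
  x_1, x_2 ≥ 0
Each vertex is the intersection of two constraint boundaries that also satisfies all remaining constraints:
  x_1 = 0 and x_2 = 0 → (0, 0)
  3x_1 + x_2 = 4 and x_2 = 0 → (1.333, 0)
  3x_1 + x_2 = 4 and x_1 = 0 → (0, 4)

Vertices: (0, 0), (1.333, 0), (0, 4)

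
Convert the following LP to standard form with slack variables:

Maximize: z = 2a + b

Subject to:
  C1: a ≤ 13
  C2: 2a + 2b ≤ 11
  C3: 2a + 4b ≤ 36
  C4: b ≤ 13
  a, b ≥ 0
max z = 2a + b

s.t.
  a + s1 = 13
  2a + 2b + s2 = 11
  2a + 4b + s3 = 36
  b + s4 = 13
  a, b, s1, s2, s3, s4 ≥ 0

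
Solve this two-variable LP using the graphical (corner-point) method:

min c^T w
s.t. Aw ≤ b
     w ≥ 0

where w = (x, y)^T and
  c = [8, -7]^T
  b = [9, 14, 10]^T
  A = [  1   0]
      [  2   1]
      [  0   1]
Each vertex is the intersection of two constraint boundaries that also satisfies all remaining constraints:
  x = 0 and y = 0 → (0, 0)
  2x + y = 14 and y = 0 → (7, 0)
  2x + y = 14 and y = 10 → (2, 10)
  y = 10 and x = 0 → (0, 10)

Evaluating z = 8x - 7y at each vertex:
  (0, 0): z = 0
  (7, 0): z = 56
  (2, 10): z = -54
  (0, 10): z = -70

The minimum is at (0, 10) with z = -70.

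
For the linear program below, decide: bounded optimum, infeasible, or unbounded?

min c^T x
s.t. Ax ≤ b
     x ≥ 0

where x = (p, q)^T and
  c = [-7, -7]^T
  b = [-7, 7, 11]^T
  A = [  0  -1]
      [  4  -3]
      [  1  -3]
Feasible point: (0, 7) satisfies every constraint, so the LP is feasible.
Direction d = (0, 1): for each constraint row a, a·d ≤ 0 —
  (0)(0) + (-1)(1) = -1 ≤ 0
  (4)(0) + (-3)(1) = -3 ≤ 0
  (1)(0) + (-3)(1) = -3 ≤ 0
and d ≥ 0, so (0, 7) + t·d stays feasible for every t ≥ 0. Along this ray z = -7p - 7q changes by -7 per unit t, so z → −∞.

Unbounded — the objective can decrease without bound over the feasible region.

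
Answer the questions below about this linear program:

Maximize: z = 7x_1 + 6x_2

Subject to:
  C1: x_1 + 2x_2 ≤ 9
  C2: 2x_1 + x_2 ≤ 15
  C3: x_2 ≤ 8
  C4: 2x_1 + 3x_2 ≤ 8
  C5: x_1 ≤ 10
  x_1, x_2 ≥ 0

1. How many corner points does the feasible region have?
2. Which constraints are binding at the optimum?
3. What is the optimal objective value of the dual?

1. 3
2. C4, x_2 ≥ 0
3. 28 (by strong duality, equal to the primal optimum)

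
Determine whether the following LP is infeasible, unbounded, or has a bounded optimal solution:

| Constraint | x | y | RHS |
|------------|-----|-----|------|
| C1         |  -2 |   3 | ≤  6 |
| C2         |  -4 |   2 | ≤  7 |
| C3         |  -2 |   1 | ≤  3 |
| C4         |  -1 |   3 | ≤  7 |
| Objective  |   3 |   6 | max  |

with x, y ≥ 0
Feasible point: (0, 0) satisfies every constraint, so the LP is feasible.
Direction d = (1, 0): for each constraint row a, a·d ≤ 0 —
  (-2)(1) + (3)(0) = -2 ≤ 0
  (-4)(1) + (2)(0) = -4 ≤ 0
  (-2)(1) + (1)(0) = -2 ≤ 0
  (-1)(1) + (3)(0) = -1 ≤ 0
and d ≥ 0, so (0, 0) + t·d stays feasible for every t ≥ 0. Along this ray z = 3x + 6y changes by 3 per unit t, so z → +∞.

Unbounded: there is a feasible ray along which z → +∞.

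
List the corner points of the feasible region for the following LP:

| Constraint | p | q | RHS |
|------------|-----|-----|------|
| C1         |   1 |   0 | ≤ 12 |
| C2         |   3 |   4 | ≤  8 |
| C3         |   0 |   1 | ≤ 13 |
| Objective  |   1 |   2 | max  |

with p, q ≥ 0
Each vertex is the intersection of two constraint boundaries that also satisfies all remaining constraints:
  p = 0 and q = 0 → (0, 0)
  3p + 4q = 8 and q = 0 → (2.667, 0)
  3p + 4q = 8 and p = 0 → (0, 2)

Vertices: (0, 0), (2.667, 0), (0, 2)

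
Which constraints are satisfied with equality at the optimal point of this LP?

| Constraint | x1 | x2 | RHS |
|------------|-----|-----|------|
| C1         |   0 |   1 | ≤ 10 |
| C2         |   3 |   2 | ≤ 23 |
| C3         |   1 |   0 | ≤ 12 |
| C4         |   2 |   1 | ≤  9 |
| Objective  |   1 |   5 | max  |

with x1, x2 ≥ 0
Optimal: x1 = 0, x2 = 9
Slack at optimum:
  C1: slack = 1
  C2: slack = 5
  C3: slack = 12
  C4: slack = 0 (binding)
  x1 ≥ 0: x1 = 0 (binding)
  x2 ≥ 0: x2 = 9
Binding constraints: C4, x1 ≥ 0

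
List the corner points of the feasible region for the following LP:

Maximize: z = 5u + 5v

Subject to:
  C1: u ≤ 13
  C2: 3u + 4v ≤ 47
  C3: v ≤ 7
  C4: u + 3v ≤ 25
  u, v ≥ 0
Each vertex is the intersection of two constraint boundaries that also satisfies all remaining constraints:
  u = 0 and v = 0 → (0, 0)
  u = 13 and v = 0 → (13, 0)
  u = 13 and 3u + 4v = 47 → (13, 2)
  3u + 4v = 47 and u + 3v = 25 → (8.2, 5.6)
  v = 7 and u + 3v = 25 → (4, 7)
  v = 7 and u = 0 → (0, 7)

Vertices: (0, 0), (13, 0), (13, 2), (8.2, 5.6), (4, 7), (0, 7)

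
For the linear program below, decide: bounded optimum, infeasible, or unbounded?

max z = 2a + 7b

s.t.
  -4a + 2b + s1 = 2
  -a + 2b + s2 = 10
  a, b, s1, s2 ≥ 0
Feasible point: (0, 0) satisfies every constraint, so the LP is feasible.
Direction d = (1, 0): for each constraint row a, a·d ≤ 0 —
  (-4)(1) + (2)(0) = -4 ≤ 0
  (-1)(1) + (2)(0) = -1 ≤ 0
and d ≥ 0, so (0, 0) + t·d stays feasible for every t ≥ 0. Along this ray z = 2a + 7b changes by 2 per unit t, so z → +∞.

Unbounded: there is a feasible ray along which z → +∞.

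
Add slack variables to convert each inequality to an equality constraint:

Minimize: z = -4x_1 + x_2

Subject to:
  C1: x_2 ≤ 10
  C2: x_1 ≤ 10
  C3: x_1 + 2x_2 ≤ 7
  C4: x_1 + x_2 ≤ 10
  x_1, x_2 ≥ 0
min z = -4x_1 + x_2

s.t.
  x_2 + s1 = 10
  x_1 + s2 = 10
  x_1 + 2x_2 + s3 = 7
  x_1 + x_2 + s4 = 10
  x_1, x_2, s1, s2, s3, s4 ≥ 0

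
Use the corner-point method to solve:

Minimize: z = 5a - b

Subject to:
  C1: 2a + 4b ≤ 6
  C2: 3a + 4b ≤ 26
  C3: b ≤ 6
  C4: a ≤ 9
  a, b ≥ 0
Each vertex is the intersection of two constraint boundaries that also satisfies all remaining constraints:
  a = 0 and b = 0 → (0, 0)
  2a + 4b = 6 and b = 0 → (3, 0)
  2a + 4b = 6 and a = 0 → (0, 1.5)

Evaluating z = 5a - b at each vertex:
  (0, 0): z = 0
  (3, 0): z = 15
  (0, 1.5): z = -1.5

The minimum is at (0, 1.5) with z = -1.5.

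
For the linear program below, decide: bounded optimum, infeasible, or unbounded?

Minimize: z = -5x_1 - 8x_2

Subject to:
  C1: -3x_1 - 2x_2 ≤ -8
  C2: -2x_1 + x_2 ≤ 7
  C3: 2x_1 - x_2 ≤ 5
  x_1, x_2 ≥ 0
Feasible point: (2, 1) satisfies every constraint, so the LP is feasible.
Direction d = (1, 2): for each constraint row a, a·d ≤ 0 —
  (-3)(1) + (-2)(2) = -7 ≤ 0
  (-2)(1) + (1)(2) = 0 ≤ 0
  (2)(1) + (-1)(2) = 0 ≤ 0
and d ≥ 0, so (2, 1) + t·d stays feasible for every t ≥ 0. Along this ray z = -5x_1 - 8x_2 changes by -21 per unit t, so z → −∞.

The LP is unbounded; z can be made arbitrarily small.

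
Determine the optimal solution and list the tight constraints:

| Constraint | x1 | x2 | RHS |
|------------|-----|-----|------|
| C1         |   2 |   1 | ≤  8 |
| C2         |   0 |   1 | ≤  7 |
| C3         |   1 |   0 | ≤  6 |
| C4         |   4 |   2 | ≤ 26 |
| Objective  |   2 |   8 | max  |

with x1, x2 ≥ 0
Optimal: x1 = 0.5, x2 = 7
Slack at optimum:
  C1: slack = 0 (binding)
  C2: slack = 0 (binding)
  C3: slack = 5.5
  C4: slack = 10
  x1 ≥ 0: x1 = 0.5
  x2 ≥ 0: x2 = 7
Binding constraints: C1, C2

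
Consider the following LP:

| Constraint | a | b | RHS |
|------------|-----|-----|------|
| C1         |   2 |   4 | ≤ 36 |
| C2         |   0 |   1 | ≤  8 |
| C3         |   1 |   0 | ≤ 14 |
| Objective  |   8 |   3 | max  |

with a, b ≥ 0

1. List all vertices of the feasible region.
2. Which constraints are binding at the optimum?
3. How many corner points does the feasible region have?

1. (0, 0), (14, 0), (14, 2), (2, 8), (0, 8)
2. C1, C3
3. 5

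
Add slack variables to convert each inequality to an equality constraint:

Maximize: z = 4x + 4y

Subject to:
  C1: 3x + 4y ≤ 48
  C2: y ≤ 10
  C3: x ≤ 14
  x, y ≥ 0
max z = 4x + 4y

s.t.
  3x + 4y + s1 = 48
  y + s2 = 10
  x + s3 = 14
  x, y, s1, s2, s3 ≥ 0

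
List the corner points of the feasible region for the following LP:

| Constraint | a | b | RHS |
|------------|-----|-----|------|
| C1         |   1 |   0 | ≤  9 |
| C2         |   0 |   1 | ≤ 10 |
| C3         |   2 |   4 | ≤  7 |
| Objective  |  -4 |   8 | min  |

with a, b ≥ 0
Each vertex is the intersection of two constraint boundaries that also satisfies all remaining constraints:
  a = 0 and b = 0 → (0, 0)
  2a + 4b = 7 and b = 0 → (3.5, 0)
  2a + 4b = 7 and a = 0 → (0, 1.75)

Vertices: (0, 0), (3.5, 0), (0, 1.75)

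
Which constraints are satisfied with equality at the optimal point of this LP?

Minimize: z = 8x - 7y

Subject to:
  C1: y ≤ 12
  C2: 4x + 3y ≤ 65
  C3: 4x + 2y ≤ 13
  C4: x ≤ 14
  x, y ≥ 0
Optimal: x = 0, y = 6.5
Binding: C3, x ≥ 0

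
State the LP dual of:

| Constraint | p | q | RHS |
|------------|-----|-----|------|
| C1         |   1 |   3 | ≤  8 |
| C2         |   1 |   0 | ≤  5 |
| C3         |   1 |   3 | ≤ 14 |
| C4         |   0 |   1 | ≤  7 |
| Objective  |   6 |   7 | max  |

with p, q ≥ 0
Minimize: z = 8y1 + 5y2 + 14y3 + 7y4

Subject to:
  C1: -y1 - y2 - y3 ≤ -6
  C2: -3y1 - 3y3 - y4 ≤ -7
  y1, y2, y3, y4 ≥ 0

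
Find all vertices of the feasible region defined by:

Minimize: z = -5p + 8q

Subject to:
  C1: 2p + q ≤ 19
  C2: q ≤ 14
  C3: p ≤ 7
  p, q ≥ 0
Each vertex is the intersection of two constraint boundaries that also satisfies all remaining constraints:
  p = 0 and q = 0 → (0, 0)
  p = 7 and q = 0 → (7, 0)
  2p + q = 19 and p = 7 → (7, 5)
  2p + q = 19 and q = 14 → (2.5, 14)
  q = 14 and p = 0 → (0, 14)

Vertices: (0, 0), (7, 0), (7, 5), (2.5, 14), (0, 14)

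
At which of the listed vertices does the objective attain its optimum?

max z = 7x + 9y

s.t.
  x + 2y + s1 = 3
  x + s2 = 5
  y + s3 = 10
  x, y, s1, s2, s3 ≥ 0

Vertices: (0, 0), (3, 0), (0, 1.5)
Evaluating z = 7x + 9y at each vertex:
  (0, 0): z = 0
  (3, 0): z = 21
  (0, 1.5): z = 13.5

The largest value is z = 21, attained at (3, 0).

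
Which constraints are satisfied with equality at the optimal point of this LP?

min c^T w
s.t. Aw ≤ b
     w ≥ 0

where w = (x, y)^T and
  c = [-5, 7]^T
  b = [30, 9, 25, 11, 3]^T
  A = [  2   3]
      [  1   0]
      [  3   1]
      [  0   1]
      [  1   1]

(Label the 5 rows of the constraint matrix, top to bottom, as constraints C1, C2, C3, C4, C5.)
Optimal: x = 3, y = 0
Slack at optimum:
  C1: slack = 24
  C2: slack = 6
  C3: slack = 16
  C4: slack = 11
  C5: slack = 0 (binding)
  x ≥ 0: x = 3
  y ≥ 0: y = 0 (binding)
Binding constraints: C5, y ≥ 0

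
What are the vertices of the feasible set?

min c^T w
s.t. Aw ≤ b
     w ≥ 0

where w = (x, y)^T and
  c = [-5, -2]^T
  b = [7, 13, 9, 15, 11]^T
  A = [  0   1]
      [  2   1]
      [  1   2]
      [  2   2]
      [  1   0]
Each vertex is the intersection of two constraint boundaries that also satisfies all remaining constraints:
  x = 0 and y = 0 → (0, 0)
  2x + y = 13 and y = 0 → (6.5, 0)
  2x + y = 13 and x + 2y = 9 → (5.667, 1.667)
  x + 2y = 9 and x = 0 → (0, 4.5)

Vertices: (0, 0), (6.5, 0), (5.667, 1.667), (0, 4.5)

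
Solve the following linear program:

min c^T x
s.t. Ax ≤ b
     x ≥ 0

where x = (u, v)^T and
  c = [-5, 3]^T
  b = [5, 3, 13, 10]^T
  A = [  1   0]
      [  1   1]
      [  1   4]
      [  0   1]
Each vertex is the intersection of two constraint boundaries that also satisfies all remaining constraints:
  u = 0 and v = 0 → (0, 0)
  u + v = 3 and v = 0 → (3, 0)
  u + v = 3 and u = 0 → (0, 3)

Evaluating z = -5u + 3v at each vertex:
  (0, 0): z = 0
  (3, 0): z = -15
  (0, 3): z = 9

The minimum is at (3, 0) with z = -15.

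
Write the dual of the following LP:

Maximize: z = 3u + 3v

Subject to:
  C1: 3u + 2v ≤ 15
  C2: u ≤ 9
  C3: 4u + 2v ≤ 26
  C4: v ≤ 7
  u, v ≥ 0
Minimize: z = 15y1 + 9y2 + 26y3 + 7y4

Subject to:
  C1: -3y1 - y2 - 4y3 ≤ -3
  C2: -2y1 - 2y3 - y4 ≤ -3
  y1, y2, y3, y4 ≥ 0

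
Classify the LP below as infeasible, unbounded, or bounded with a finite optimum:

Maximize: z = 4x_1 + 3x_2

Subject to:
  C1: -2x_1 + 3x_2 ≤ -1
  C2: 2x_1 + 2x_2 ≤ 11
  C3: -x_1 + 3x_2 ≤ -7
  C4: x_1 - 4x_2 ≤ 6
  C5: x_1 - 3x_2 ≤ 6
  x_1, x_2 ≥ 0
C5 requires x_1 - 3x_2 ≤ 6, while C3 (-x_1 + 3x_2 ≤ -7) is equivalent to x_1 - 3x_2 ≥ 7. Together they would need 7 ≤ x_1 - 3x_2 ≤ 6, which is impossible since 7 > 6. No point satisfies all constraints.

Infeasible: no point satisfies all constraints simultaneously.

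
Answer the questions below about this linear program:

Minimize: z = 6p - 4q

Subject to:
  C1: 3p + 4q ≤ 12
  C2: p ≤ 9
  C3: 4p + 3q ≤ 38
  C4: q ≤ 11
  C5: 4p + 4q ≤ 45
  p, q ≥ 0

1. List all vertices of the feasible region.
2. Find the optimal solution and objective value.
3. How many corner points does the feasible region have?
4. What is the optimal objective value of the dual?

1. (0, 0), (4, 0), (0, 3)
2. p = 0, q = 3, z = -12
3. 3
4. -12 (by strong duality, equal to the primal optimum)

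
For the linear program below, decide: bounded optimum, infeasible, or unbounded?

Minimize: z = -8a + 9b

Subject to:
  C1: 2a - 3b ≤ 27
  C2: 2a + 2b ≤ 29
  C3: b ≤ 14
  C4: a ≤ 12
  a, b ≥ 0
The point (12, 0) satisfies every constraint, so the LP is feasible; the constraints give a ≤ 12 and b ≤ 14, which with a, b ≥ 0 keep the feasible region inside a bounded box. A feasible, bounded LP attains a finite optimum at a vertex.

Bounded optimum: z* = -96 at (12, 0).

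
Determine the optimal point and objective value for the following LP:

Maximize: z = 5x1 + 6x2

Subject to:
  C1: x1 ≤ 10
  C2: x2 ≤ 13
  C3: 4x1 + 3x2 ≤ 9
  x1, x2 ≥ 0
x1 = 0, x2 = 3, z = 18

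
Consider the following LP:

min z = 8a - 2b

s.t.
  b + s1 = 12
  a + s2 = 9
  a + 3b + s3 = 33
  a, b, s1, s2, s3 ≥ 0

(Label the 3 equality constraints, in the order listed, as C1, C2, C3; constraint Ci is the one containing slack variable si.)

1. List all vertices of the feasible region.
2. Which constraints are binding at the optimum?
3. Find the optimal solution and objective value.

1. (0, 0), (9, 0), (9, 8), (0, 11)
2. C3, a ≥ 0
3. a = 0, b = 11, z = -22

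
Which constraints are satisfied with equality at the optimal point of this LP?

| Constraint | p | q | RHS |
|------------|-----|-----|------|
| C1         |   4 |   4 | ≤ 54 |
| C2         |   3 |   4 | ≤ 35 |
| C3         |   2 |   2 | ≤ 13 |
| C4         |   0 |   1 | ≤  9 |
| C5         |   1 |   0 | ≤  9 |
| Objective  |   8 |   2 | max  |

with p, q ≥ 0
Optimal: p = 6.5, q = 0
Slack at optimum:
  C1: slack = 28
  C2: slack = 15.5
  C3: slack = 0 (binding)
  C4: slack = 9
  C5: slack = 2.5
  p ≥ 0: p = 6.5
  q ≥ 0: q = 0 (binding)
Binding constraints: C3, q ≥ 0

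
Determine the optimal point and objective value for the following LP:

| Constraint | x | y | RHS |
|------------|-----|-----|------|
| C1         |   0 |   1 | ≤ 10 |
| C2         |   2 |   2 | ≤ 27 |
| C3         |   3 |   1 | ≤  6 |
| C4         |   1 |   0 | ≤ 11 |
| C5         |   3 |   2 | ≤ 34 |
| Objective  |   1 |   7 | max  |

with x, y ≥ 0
x = 0, y = 6, z = 42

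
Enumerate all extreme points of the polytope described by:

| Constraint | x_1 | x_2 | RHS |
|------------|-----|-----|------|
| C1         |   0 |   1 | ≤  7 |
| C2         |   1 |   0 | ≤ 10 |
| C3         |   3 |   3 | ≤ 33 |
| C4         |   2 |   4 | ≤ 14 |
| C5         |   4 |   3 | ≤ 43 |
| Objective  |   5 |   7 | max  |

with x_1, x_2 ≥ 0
Each vertex is the intersection of two constraint boundaries that also satisfies all remaining constraints:
  x_1 = 0 and x_2 = 0 → (0, 0)
  2x_1 + 4x_2 = 14 and x_2 = 0 → (7, 0)
  2x_1 + 4x_2 = 14 and x_1 = 0 → (0, 3.5)

Vertices: (0, 0), (7, 0), (0, 3.5)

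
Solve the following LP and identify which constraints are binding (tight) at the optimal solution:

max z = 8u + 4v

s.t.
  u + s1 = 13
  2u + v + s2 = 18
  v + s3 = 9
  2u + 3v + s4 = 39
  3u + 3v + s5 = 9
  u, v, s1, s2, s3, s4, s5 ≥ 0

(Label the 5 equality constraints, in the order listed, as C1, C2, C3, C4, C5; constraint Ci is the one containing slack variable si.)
Optimal: u = 3, v = 0
Slack at optimum:
  C1: slack = 10
  C2: slack = 12
  C3: slack = 9
  C4: slack = 33
  C5: slack = 0 (binding)
  u ≥ 0: u = 3
  v ≥ 0: v = 0 (binding)
Binding constraints: C5, v ≥ 0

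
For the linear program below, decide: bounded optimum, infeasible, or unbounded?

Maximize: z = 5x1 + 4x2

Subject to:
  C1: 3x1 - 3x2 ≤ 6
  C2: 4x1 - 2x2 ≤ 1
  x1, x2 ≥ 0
Feasible point: (0, 0) satisfies every constraint, so the LP is feasible.
Direction d = (0, 1): for each constraint row a, a·d ≤ 0 —
  (3)(0) + (-3)(1) = -3 ≤ 0
  (4)(0) + (-2)(1) = -2 ≤ 0
and d ≥ 0, so (0, 0) + t·d stays feasible for every t ≥ 0. Along this ray z = 5x1 + 4x2 changes by 4 per unit t, so z → +∞.

Unbounded — the objective can increase without bound over the feasible region.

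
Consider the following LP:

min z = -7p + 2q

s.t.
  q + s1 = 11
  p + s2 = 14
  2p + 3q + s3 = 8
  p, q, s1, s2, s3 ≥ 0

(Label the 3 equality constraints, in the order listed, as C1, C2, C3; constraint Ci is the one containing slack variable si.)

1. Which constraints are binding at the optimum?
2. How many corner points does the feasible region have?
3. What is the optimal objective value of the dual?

1. C3, q ≥ 0
2. 3
3. -28 (by strong duality, equal to the primal optimum)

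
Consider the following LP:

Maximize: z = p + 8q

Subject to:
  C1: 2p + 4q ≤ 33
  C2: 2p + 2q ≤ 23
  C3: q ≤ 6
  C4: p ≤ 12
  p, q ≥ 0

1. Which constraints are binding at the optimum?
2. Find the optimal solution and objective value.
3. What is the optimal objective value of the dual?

1. C1, C3
2. p = 4.5, q = 6, z = 52.5
3. 52.5 (by strong duality, equal to the primal optimum)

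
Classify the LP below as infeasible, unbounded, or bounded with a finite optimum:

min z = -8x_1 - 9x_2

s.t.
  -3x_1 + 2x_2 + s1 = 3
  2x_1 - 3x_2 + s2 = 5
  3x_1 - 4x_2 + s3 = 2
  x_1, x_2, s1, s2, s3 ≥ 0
Feasible point: (0, 0) satisfies every constraint, so the LP is feasible.
Direction d = (1, 1): for each constraint row a, a·d ≤ 0 —
  (-3)(1) + (2)(1) = -1 ≤ 0
  (2)(1) + (-3)(1) = -1 ≤ 0
  (3)(1) + (-4)(1) = -1 ≤ 0
and d ≥ 0, so (0, 0) + t·d stays feasible for every t ≥ 0. Along this ray z = -8x_1 - 9x_2 changes by -17 per unit t, so z → −∞.

The LP is unbounded; z can be made arbitrarily small.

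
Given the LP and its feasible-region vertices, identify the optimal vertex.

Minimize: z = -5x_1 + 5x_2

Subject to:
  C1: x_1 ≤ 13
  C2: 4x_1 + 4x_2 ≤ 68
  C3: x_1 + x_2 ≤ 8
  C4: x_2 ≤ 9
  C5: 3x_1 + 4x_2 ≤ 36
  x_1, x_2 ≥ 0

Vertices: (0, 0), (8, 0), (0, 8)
Evaluating z = -5x_1 + 5x_2 at each vertex:
  (0, 0): z = 0
  (8, 0): z = -40
  (0, 8): z = 40

The smallest value is z = -40, attained at (8, 0).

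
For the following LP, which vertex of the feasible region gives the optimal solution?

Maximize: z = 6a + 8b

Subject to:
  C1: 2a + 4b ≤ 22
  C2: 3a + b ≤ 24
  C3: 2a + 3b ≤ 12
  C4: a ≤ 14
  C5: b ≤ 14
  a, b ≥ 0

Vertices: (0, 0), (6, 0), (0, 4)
Evaluating z = 6a + 8b at each vertex:
  (0, 0): z = 0
  (6, 0): z = 36
  (0, 4): z = 32

The largest value is z = 36, attained at (6, 0).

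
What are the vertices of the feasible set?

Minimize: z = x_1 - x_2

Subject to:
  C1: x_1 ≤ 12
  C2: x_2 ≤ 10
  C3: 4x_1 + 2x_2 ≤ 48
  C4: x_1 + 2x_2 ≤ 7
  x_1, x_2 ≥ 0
Each vertex is the intersection of two constraint boundaries that also satisfies all remaining constraints:
  x_1 = 0 and x_2 = 0 → (0, 0)
  x_1 + 2x_2 = 7 and x_2 = 0 → (7, 0)
  x_1 + 2x_2 = 7 and x_1 = 0 → (0, 3.5)

Vertices: (0, 0), (7, 0), (0, 3.5)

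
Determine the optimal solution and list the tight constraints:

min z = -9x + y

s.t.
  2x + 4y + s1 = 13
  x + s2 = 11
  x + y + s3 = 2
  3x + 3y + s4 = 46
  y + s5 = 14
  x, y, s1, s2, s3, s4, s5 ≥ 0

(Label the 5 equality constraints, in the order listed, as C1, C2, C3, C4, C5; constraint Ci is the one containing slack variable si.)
Optimal: x = 2, y = 0
Binding: C3, y ≥ 0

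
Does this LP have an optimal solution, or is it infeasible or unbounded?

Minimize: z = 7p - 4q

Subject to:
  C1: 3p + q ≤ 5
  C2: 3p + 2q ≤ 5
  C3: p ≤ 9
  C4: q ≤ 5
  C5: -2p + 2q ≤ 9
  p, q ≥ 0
The point (0, 2.5) satisfies every constraint, so the LP is feasible; the constraints give p ≤ 9 and q ≤ 5, which with p, q ≥ 0 keep the feasible region inside a bounded box. A feasible, bounded LP attains a finite optimum at a vertex.

The LP has an optimal solution: (0, 2.5) with z = -10.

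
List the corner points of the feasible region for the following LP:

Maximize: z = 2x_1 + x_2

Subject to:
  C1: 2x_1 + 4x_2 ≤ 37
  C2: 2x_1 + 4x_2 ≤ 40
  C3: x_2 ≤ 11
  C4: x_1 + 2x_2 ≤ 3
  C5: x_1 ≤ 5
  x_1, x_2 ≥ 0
Each vertex is the intersection of two constraint boundaries that also satisfies all remaining constraints:
  x_1 = 0 and x_2 = 0 → (0, 0)
  x_1 + 2x_2 = 3 and x_2 = 0 → (3, 0)
  x_1 + 2x_2 = 3 and x_1 = 0 → (0, 1.5)

Vertices: (0, 0), (3, 0), (0, 1.5)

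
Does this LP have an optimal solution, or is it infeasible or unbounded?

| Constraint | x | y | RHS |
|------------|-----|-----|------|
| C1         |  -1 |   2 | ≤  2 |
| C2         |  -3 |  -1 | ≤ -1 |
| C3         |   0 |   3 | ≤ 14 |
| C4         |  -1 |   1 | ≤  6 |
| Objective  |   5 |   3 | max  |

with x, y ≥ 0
Feasible point: (0, 1) satisfies every constraint, so the LP is feasible.
Direction d = (1, 0): for each constraint row a, a·d ≤ 0 —
  (-1)(1) + (2)(0) = -1 ≤ 0
  (-3)(1) + (-1)(0) = -3 ≤ 0
  (0)(1) + (3)(0) = 0 ≤ 0
  (-1)(1) + (1)(0) = -1 ≤ 0
and d ≥ 0, so (0, 1) + t·d stays feasible for every t ≥ 0. Along this ray z = 5x + 3y changes by 5 per unit t, so z → +∞.

Unbounded: there is a feasible ray along which z → +∞.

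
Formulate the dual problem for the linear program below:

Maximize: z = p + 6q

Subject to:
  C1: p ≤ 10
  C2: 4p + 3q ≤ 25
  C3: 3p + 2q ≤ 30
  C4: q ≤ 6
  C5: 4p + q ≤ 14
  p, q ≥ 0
Minimize: z = 10y1 + 25y2 + 30y3 + 6y4 + 14y5

Subject to:
  C1: -y1 - 4y2 - 3y3 - 4y5 ≤ -1
  C2: -3y2 - 2y3 - y4 - y5 ≤ -6
  y1, y2, y3, y4, y5 ≥ 0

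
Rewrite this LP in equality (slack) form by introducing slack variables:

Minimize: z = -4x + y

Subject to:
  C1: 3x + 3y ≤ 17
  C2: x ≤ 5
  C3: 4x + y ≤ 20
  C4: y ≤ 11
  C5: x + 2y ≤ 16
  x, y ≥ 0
min z = -4x + y

s.t.
  3x + 3y + s1 = 17
  x + s2 = 5
  4x + y + s3 = 20
  y + s4 = 11
  x + 2y + s5 = 16
  x, y, s1, s2, s3, s4, s5 ≥ 0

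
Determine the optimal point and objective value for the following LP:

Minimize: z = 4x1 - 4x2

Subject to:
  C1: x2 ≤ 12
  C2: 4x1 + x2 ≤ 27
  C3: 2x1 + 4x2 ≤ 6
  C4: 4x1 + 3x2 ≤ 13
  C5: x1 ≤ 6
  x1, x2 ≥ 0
Each vertex is the intersection of two constraint boundaries that also satisfies all remaining constraints:
  x1 = 0 and x2 = 0 → (0, 0)
  2x1 + 4x2 = 6 and x2 = 0 → (3, 0)
  2x1 + 4x2 = 6 and x1 = 0 → (0, 1.5)

Evaluating z = 4x1 - 4x2 at each vertex:
  (0, 0): z = 0
  (3, 0): z = 12
  (0, 1.5): z = -6

The minimum is at (0, 1.5) with z = -6.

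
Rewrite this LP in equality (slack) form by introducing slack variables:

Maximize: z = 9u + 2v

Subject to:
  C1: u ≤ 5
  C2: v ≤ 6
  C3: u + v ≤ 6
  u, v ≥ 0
max z = 9u + 2v

s.t.
  u + s1 = 5
  v + s2 = 6
  u + v + s3 = 6
  u, v, s1, s2, s3 ≥ 0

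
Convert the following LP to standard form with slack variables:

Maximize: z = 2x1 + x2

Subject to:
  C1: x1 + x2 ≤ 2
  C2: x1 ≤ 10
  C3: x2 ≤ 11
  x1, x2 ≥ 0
max z = 2x1 + x2

s.t.
  x1 + x2 + s1 = 2
  x1 + s2 = 10
  x2 + s3 = 11
  x1, x2, s1, s2, s3 ≥ 0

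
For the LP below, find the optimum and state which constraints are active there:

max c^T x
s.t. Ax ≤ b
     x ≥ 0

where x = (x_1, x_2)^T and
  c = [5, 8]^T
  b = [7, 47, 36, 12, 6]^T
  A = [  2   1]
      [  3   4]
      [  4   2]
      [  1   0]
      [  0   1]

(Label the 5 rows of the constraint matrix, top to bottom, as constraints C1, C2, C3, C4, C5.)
Optimal: x_1 = 0.5, x_2 = 6
Slack at optimum:
  C1: slack = 0 (binding)
  C2: slack = 21.5
  C3: slack = 22
  C4: slack = 11.5
  C5: slack = 0 (binding)
  x_1 ≥ 0: x_1 = 0.5
  x_2 ≥ 0: x_2 = 6
Binding constraints: C1, C5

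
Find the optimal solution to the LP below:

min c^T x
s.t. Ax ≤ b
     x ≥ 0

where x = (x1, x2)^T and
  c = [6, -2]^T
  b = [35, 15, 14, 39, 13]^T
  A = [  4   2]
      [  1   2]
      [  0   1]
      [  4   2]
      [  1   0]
Each vertex is the intersection of two constraint boundaries that also satisfies all remaining constraints:
  x1 = 0 and x2 = 0 → (0, 0)
  4x1 + 2x2 = 35 and x2 = 0 → (8.75, 0)
  4x1 + 2x2 = 35 and x1 + 2x2 = 15 → (6.667, 4.167)
  x1 + 2x2 = 15 and x1 = 0 → (0, 7.5)

Evaluating z = 6x1 - 2x2 at each vertex:
  (0, 0): z = 0
  (8.75, 0): z = 52.5
  (6.667, 4.167): z = 31.67
  (0, 7.5): z = -15

The minimum is at (0, 7.5) with z = -15.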